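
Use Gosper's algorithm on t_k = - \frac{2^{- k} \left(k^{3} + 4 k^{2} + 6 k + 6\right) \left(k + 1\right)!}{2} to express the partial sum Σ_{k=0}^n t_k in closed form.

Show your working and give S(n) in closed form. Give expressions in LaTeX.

Step 1: r(k) = (k**4 + 9*k**3 + 31*k**2 + 51*k + 34)/(2*(k**3 + 4*k**2 + 6*k + 6)).
So A=k/2 + 1 and B=1, with C=k**3 + 4*k**2 + 6*k + 6.
Need (k/2 + 1)·f(k+1) − (1)·f(k) = k**3 + 4*k**2 + 6*k + 6.
From deg A=1, deg B=0, deg C=3: d=2.
Solve for f: f(k) = 2*(k**2 + 2*k - 1) (degree 2 ≤ 2).
R(k) = B(k−1)·f(k)/C(k) = 2*(k**2 + 2*k - 1)/(k**3 + 4*k**2 + 6*k + 6); s_k = R·t_k = -(k**2 + 2*k - 1)*factorial(k + 1)/2**k.
s_(k+1) − s_k = -(k**3 + 4*k**2 + 6*k + 6)*factorial(k + 1)/(2*2**k) = t_k.
Σ_(k=0)^n t_k = s_(n+1) − s_(0) = (-2**(-n - 1)*(n**2 + 4*n + 2)*factorial(n + 2)) − (1), i.e. -2**(-n - 1)*(2**(n + 1) + n**4*factorial(n) + 7*n**3*factorial(n) + 16*n**2*factorial(n) + 14*n*factorial(n) + 4*factorial(n)).

S(n) = - 2^{- n - 1} \left(2^{n + 1} + n^{4} n! + 7 n^{3} n! + 16 n^{2} n! + 14 n n! + 4 n!\right)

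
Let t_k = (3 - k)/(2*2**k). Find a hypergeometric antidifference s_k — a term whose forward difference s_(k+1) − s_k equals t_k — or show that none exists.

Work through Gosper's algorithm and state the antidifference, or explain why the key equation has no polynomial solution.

The ratio is (k - 2)/(2*(k - 3)).
Factor: A=1/2; B=1; C=k - 3.
Solve (1/2)·f(k+1) − (1)·f(k) = k - 3.
deg f ≤ 1 (via 0,0,1).
Solving with deg f ≤ 1: f(k) = -2*(k - 2).
Certificate R = B(k−1)f/C = -2*(k - 2)/(k - 3) gives s_k = (k - 2)/2**k.
Δs = (3 - k)/(2*2**k), as required.

s_k = (k - 2)/2**k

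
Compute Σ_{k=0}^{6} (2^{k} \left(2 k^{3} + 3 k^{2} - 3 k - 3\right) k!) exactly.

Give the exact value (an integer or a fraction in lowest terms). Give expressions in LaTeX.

t_(k+1)/t_k = 2*(2*k**4 + 11*k**3 + 18*k**2 + 8*k - 1)/(2*k**3 + 3*k**2 - 3*k - 3).
So A=2*k + 2 and B=1, with C=k**3 + 3*k**2/2 - 3*k/2 - 3/2.
Solve (2*k + 2)·f(k+1) − (1)·f(k) = k**3 + 3*k**2/2 - 3*k/2 - 3/2.
Bound: deg f ≤ 2.
Match coefficients ⇒ f(k) = (k**2 - k - 3)/2.
Then R = B(k−1)f/C = (k**2 - k - 3)/(2*k**3 + 3*k**2 - 3*k - 3), so s_k = R(k)·t_k = 2**k*(k**2 - k - 3)*factorial(k).
Verify: 2**k*(2*k**3 + 3*k**2 - 3*k - 3)*factorial(k) matches t_k.
Σ_(k=0)^(6) t_k = s_(7) − s_(0) = 25159680 − (-3) = 25159683.

Σ = 25159683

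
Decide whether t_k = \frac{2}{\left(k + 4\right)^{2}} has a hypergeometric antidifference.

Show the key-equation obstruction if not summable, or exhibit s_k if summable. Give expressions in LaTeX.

The ratio is (k + 4)**2/(k + 5)**2.
Take A(k)=k**2 + 8*k + 16, B(k)=k**2 + 10*k + 25, C(k)=1.
Need (k**2 + 8*k + 16)·f(k+1) − (k**2 + 8*k + 16)·f(k) = 1.
Degrees (2,2,0) ⇒ d ≤ 0.
Generic f = c0 gives residual -1; -1 = 0 cannot hold, so t_k is not Gosper-summable.

No — t_k has no hypergeometric antidifference.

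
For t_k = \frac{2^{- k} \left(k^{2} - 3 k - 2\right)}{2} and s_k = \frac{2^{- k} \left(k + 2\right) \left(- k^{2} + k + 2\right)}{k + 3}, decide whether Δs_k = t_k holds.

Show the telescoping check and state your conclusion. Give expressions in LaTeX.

s_(k+1) = (k + 3)*(k - (k + 1)**2 + 3)/(2*2**k*(k + 4))
s_(k+1) − s_k = (k**4 + 3*k**3 - 13*k**2 - 37*k - 14)/(2*2**k*(k**2 + 7*k + 12))
(s_(k+1) − s_k) − t_k = (-k**3 - 2*k**2 + 13*k + 10)/(2*2**k*(k**2 + 7*k + 12))

Invalid: residual \frac{2^{- k} \left(- k^{3} - 2 k^{2} + 13 k + 10\right)}{2 \left(k^{2} + 7 k + 12\right)} ≠ 0.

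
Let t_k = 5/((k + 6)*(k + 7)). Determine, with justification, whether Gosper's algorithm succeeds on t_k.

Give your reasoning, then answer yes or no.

Compute t_(k+1)/t_k: get (k + 6)/(k + 8).
Normal form (A,B,C) = (k + 6, k + 8, 1).
Key eq: (k + 6)·f(k+1) = (k + 7)·f(k) + (1).
deg f ≤ 1 (via 1,1,0).
A polynomial solution: f(k) = k/6.
So s_k = (B(k−1)f/C)·t_k = (k*(k + 7)/6)·t_k = 5*k/(6*(k + 6)).
Check: Δs_k = 5/(k**2 + 13*k + 42). ✓

Yes. s_k = 5*k/(6*(k + 6)).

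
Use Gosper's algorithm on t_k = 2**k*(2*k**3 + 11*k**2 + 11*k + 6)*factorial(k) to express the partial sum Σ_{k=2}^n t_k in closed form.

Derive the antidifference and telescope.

Step 1: r(k) = 2*(2*k**4 + 19*k**3 + 56*k**2 + 69*k + 30)/(2*k**3 + 11*k**2 + 11*k + 6).
Normal form (A,B,C) = (2*k + 2, 1, k**3 + 11*k**2/2 + 11*k/2 + 3).
Solve (2*k + 2)·f(k+1) − (1)·f(k) = k**3 + 11*k**2/2 + 11*k/2 + 3.
Bound: deg f ≤ 2.
A polynomial solution: f(k) = (k**2 + 3*k - 2)/2.
So s_k = (B(k−1)f/C)·t_k = ((k**2 + 3*k - 2)/(2*k**3 + 11*k**2 + 11*k + 6))·t_k = 2**k*(k**2 + 3*k - 2)*factorial(k).
s_(k+1) − s_k = 2**k*(2*k**3 + 11*k**2 + 11*k + 6)*factorial(k) = t_k.
s_(n+1) = 2**(n + 1)*(n**2 + 5*n + 2)*factorial(n + 1) and s_(2) = 64, so S(n) = 2*2**n*n**3*factorial(n) + 12*2**n*n**2*factorial(n) + 14*2**n*n*factorial(n) + 4*2**n*factorial(n) - 64.

S(n) = 2*2**n*n**3*factorial(n) + 12*2**n*n**2*factorial(n) + 14*2**n*n*factorial(n) + 4*2**n*factorial(n) - 64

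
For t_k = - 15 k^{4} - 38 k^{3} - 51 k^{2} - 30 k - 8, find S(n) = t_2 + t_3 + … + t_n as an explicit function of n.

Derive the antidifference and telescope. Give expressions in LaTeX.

S(n) = - 3 n^{5} - 17 n^{4} - 41 n^{3} - 50 n^{2} - 31 n + 142

The ratio is (15*k**4 + 98*k**3 + 255*k**2 + 306*k + 142)/(15*k**4 + 38*k**3 + 51*k**2 + 30*k + 8).
A = 1, B = 1, C = k**4 + 38*k**3/15 + 17*k**2/5 + 2*k + 8/15.
Need (1)·f(k+1) − (1)·f(k) = k**4 + 38*k**3/15 + 17*k**2/5 + 2*k + 8/15.
deg f ≤ 5 (via 0,0,4).
Match coefficients ⇒ f(k) = k*(3*k**4 + 2*k**3 + 3*k**2 - k + 1)/15.
Then R = B(k−1)f/C = k*(3*k**4 + 2*k**3 + 3*k**2 - k + 1)/(15*k**4 + 38*k**3 + 51*k**2 + 30*k + 8), so s_k = R(k)·t_k = k*(-3*k**4 - 2*k**3 - 3*k**2 + k - 1).
Verify: -15*k**4 - 38*k**3 - 51*k**2 - 30*k - 8 matches t_k.
s_(n+1) = -3*n**5 - 17*n**4 - 41*n**3 - 50*n**2 - 31*n - 8 and s_(2) = -150, so S(n) = -3*n**5 - 17*n**4 - 41*n**3 - 50*n**2 - 31*n + 142.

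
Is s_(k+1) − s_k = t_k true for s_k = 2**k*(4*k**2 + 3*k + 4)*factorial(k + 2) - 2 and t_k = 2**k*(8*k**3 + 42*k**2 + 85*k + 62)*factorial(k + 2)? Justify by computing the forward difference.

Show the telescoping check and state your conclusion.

Valid — Δs_k = t_k.

s_(k+1) = 2**(k + 1)*(3*k + 4*(k + 1)**2 + 7)*factorial(k + 3) - 2
s_(k+1) − s_k = 2**k*(8*k**3 + 42*k**2 + 85*k + 62)*factorial(k + 2)
(s_(k+1) − s_k) − t_k = 0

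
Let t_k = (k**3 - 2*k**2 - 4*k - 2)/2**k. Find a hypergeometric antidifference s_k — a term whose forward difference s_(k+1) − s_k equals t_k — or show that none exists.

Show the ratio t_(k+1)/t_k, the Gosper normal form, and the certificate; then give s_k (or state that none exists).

s_k = 2**(1 - k)*(-k**3 - k**2 - k - 1)

Step 1: r(k) = (k**3 + k**2 - 5*k - 7)/(2*(k**3 - 2*k**2 - 4*k - 2)).
So A=1/2 and B=1, with C=k**3 - 2*k**2 - 4*k - 2.
Solve (1/2)·f(k+1) − (1)·f(k) = k**3 - 2*k**2 - 4*k - 2.
From deg A=0, deg B=0, deg C=3: d=3.
A polynomial solution: f(k) = -2*(k + 1)*(k**2 + 1).
Then R = B(k−1)f/C = -2*(k + 1)*(k**2 + 1)/(k**3 - 2*k**2 - 4*k - 2), so s_k = R(k)·t_k = 2**(1 - k)*(-k**3 - k**2 - k - 1).
Verify: (k**3 - 2*k**2 - 4*k - 2)/2**k matches t_k.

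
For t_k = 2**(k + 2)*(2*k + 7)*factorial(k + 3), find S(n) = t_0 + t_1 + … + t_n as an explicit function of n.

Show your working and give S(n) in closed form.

S(n) = 8*2**n*factorial(n + 4) - 24

Ratio r(k) = 2*(k + 4)*(2*k + 9)/(2*k + 7).
Take A(k)=2*k + 8, B(k)=1, C(k)=k + 7/2.
Solve (2*k + 8)·f(k+1) − (1)·f(k) = k + 7/2.
d = 0 from the (1,0,1) case.
Solve for f: f(k) = 1/2 (degree 0 ≤ 0).
Then R = B(k−1)f/C = 1/(2*k + 7), so s_k = R(k)·t_k = 2**(k + 2)*factorial(k + 3).
Δs = 2**(k + 2)*(2*k + 7)*factorial(k + 3), as required.
Σ_(k=0)^n t_k = s_(n+1) − s_(0) = (2**(n + 3)*factorial(n + 4)) − (24), i.e. 8*2**n*factorial(n + 4) - 24.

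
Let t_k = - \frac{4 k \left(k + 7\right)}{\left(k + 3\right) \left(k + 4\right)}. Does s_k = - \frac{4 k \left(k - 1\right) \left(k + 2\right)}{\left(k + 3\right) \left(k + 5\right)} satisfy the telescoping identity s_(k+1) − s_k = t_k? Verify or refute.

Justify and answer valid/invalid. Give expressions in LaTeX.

Invalid: residual \frac{36 k \left(3 k + 13\right)}{k^{4} + 18 k^{3} + 119 k^{2} + 342 k + 360} ≠ 0.

s_(k+1) = -4*k*(k + 1)*(k + 3)/((k + 4)*(k + 6))
s_(k+1) − s_k = 4*k*(-k**3 - 18*k**2 - 80*k - 93)/(k**4 + 18*k**3 + 119*k**2 + 342*k + 360)
(s_(k+1) − s_k) − t_k = 36*k*(3*k + 13)/(k**4 + 18*k**3 + 119*k**2 + 342*k + 360)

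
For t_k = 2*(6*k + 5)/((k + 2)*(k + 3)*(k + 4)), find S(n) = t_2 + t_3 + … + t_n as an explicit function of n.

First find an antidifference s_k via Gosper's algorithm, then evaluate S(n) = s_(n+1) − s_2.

Compute t_(k+1)/t_k: get (k + 2)*(6*k + 11)/((k + 5)*(6*k + 5)).
A = k + 2, B = k + 5, C = k + 5/6.
f must satisfy (k + 2)·f(k+1) − (k + 4)·f(k) = k + 5/6.
Degrees (1,1,1) ⇒ d ≤ 2.
Match coefficients ⇒ f(k) = k*(17*k + 13)/72.
So s_k = (B(k−1)f/C)·t_k = (k*(k + 4)*(17*k + 13)/(12*(6*k + 5)))·t_k = k*(17*k + 13)/(6*(k + 2)*(k + 3)).
Δs = 2*(6*k + 5)/(k**3 + 9*k**2 + 26*k + 24), as required.
Evaluate: s_(n+1) = (17*n**2 + 47*n + 30)/(6*(n**2 + 7*n + 12)); subtract s_(2) = 47/60 ⇒ S(n) = (41*n**2 + 47*n - 88)/(20*(n**2 + 7*n + 12)).

S(n) = (41*n**2 + 47*n - 88)/(20*(n**2 + 7*n + 12))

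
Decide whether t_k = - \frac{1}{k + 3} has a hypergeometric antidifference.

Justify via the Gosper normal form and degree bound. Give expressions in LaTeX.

t_(k+1)/t_k = (k + 3)/(k + 4).
A = k + 3, B = k + 4, C = 1.
Set up (k + 3)·f(k+1) − (k + 3)·f(k) − (1) = 0.
Degrees (1,1,0) ⇒ d ≤ 0.
Generic f = c0 gives residual -1; -1 = 0 cannot hold, so t_k is not Gosper-summable.

No — key equation has no polynomial f.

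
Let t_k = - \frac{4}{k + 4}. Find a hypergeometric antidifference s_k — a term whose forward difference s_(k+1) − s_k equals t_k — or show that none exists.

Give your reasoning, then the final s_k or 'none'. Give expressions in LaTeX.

Ratio r(k) = (k + 4)/(k + 5).
Factor: A=k + 4; B=k + 5; C=1.
Set up (k + 4)·f(k+1) − (k + 4)·f(k) − (1) = 0.
deg f ≤ 0 (via 1,1,0).
Put f(k) = c0: A·f(k+1) − B(k−1)·f(k) − C = -1; need -1 = 0 — inconsistent ⇒ no f, not summable.

not Gosper-summable; s_k does not exist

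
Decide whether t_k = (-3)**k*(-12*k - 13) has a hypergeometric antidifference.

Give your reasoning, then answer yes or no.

Yes. s_k = (-3)**k*(3*k + 1).

r(k) = 3*(-12*k - 25)/(12*k + 13) after simplifying.
Take A(k)=-3, B(k)=1, C(k)=k + 13/12.
Key eq: (-3)·f(k+1) = (1)·f(k) + (k + 13/12).
Degrees (0,0,1) ⇒ d ≤ 1.
Solve for f: f(k) = -(3*k + 1)/12 (degree 1 ≤ 1).
So s_k = (B(k−1)f/C)·t_k = (-(3*k + 1)/(12*k + 13))·t_k = (-3)**k*(3*k + 1).
s_(k+1) − s_k = (-3)**k*(-12*k - 13) = t_k.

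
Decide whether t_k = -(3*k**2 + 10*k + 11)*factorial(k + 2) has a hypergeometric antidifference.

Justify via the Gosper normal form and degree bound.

Yes. s_k = -(3*k + 1)*factorial(k + 2).

The ratio is (k + 3)*(10*k + 3*(k + 1)**2 + 21)/(3*k**2 + 10*k + 11).
A = k + 3, B = 1, C = k**2 + 10*k/3 + 11/3.
Set up (k + 3)·f(k+1) − (1)·f(k) − (k**2 + 10*k/3 + 11/3) = 0.
Degrees (1,0,2) ⇒ d ≤ 1.
Solve for f: f(k) = (3*k + 1)/3 (degree 1 ≤ 1).
Get s_k = R·t_k = -(3*k + 1)*factorial(k + 2) with R(k) = B(k−1)f(k)/C(k) = (3*k + 1)/(3*k**2 + 10*k + 11).
Δs = -(3*k**2 + 10*k + 11)*factorial(k + 2), as required.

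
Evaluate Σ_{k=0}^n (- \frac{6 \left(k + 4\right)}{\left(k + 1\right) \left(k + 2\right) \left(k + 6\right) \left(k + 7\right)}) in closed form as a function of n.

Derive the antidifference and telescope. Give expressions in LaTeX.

S(n) = \frac{- n^{2} - 9 n - 8}{2 \left(n^{2} + 9 n + 14\right)}

Compute t_(k+1)/t_k: get (k + 1)*(k + 5)*(k + 6)/((k + 3)*(k + 4)*(k + 8)).
Gosper form: A/B · C(k+1)/C(k) with A=k + 1, B=k + 8, C=k**4 + 16*k**3 + 95*k**2 + 248*k + 240.
Need (k + 1)·f(k+1) − (k + 7)·f(k) = k**4 + 16*k**3 + 95*k**2 + 248*k + 240.
deg f ≤ 6 (via 1,1,4).
Match coefficients ⇒ f(k) = k*(k + 2)*(k + 3)*(k + 4)*(k + 5)*(k + 7)/12.
Get s_k = R·t_k = k*(-k - 7)/(2*(k**2 + 7*k + 6)) with R(k) = B(k−1)f(k)/C(k) = k*(k + 2)*(k + 7)**2/(12*(k + 4)).
Δs = 6*(-k - 4)/(k**4 + 16*k**3 + 83*k**2 + 152*k + 84), as required.
Telescope: S(n) = s_(n+1) − s_(0) = (-n**2 - 9*n - 8)/(2*(n**2 + 9*n + 14)) − (0) = (-n**2 - 9*n - 8)/(2*(n**2 + 9*n + 14)).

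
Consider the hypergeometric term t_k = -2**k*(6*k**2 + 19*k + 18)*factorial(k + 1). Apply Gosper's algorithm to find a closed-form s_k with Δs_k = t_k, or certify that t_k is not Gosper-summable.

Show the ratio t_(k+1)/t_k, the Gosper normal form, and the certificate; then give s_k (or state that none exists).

t_(k+1)/t_k = 2*(6*k**3 + 43*k**2 + 105*k + 86)/(6*k**2 + 19*k + 18).
Take A(k)=2*k + 4, B(k)=1, C(k)=k**2 + 19*k/6 + 3.
Need (2*k + 4)·f(k+1) − (1)·f(k) = k**2 + 19*k/6 + 3.
deg f ≤ 1 (via 1,0,2).
A polynomial solution: f(k) = (3*k + 2)/6.
Certificate R = B(k−1)f/C = (3*k + 2)/(6*k**2 + 19*k + 18) gives s_k = -2**k*(3*k + 2)*factorial(k + 1).
s_(k+1) − s_k = -2**k*(6*k**2 + 19*k + 18)*factorial(k + 1) = t_k.

s_k = -2**k*(3*k + 2)*factorial(k + 1)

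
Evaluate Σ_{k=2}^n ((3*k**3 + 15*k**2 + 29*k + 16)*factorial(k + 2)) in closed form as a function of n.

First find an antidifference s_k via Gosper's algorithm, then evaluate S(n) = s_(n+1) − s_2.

r(k) = (3*k**4 + 33*k**3 + 140*k**2 + 267*k + 189)/(3*k**3 + 15*k**2 + 29*k + 16) after simplifying.
Normal form (A,B,C) = (k + 3, 1, k**3 + 5*k**2 + 29*k/3 + 16/3).
Key eq: (k + 3)·f(k+1) = (1)·f(k) + (k**3 + 5*k**2 + 29*k/3 + 16/3).
deg f ≤ 2 (via 1,0,3).
Coefficient equations give f(k) = (3*k**2 + 3*k - 1)/3.
Get s_k = R·t_k = (3*k**2 + 3*k - 1)*factorial(k + 2) with R(k) = B(k−1)f(k)/C(k) = (3*k**2 + 3*k - 1)/(3*k**3 + 15*k**2 + 29*k + 16).
Δs = (3*k**3 + 15*k**2 + 29*k + 16)*factorial(k + 2), as required.
s_(n+1) = (3*n**2 + 9*n + 5)*factorial(n + 3) and s_(2) = 408, so S(n) = 3*n**2*factorial(n + 3) + 9*n*factorial(n + 3) + 5*factorial(n + 3) - 408.

S(n) = 3*n**2*factorial(n + 3) + 9*n*factorial(n + 3) + 5*factorial(n + 3) - 408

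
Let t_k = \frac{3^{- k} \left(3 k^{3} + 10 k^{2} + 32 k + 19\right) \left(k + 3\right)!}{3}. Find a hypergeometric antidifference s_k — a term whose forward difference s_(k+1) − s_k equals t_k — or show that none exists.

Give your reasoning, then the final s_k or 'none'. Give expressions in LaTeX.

Step 1: r(k) = (3*k**4 + 31*k**3 + 137*k**2 + 308*k + 256)/(3*(3*k**3 + 10*k**2 + 32*k + 19)).
So A=k/3 + 4/3 and B=1, with C=k**3 + 10*k**2/3 + 32*k/3 + 19/3.
Solve (k/3 + 4/3)·f(k+1) − (1)·f(k) = k**3 + 10*k**2/3 + 32*k/3 + 19/3.
d = 2 from the (1,0,3) case.
A polynomial solution: f(k) = 3*k**2 + k + 3.
R(k) = B(k−1)·f(k)/C(k) = 3*(3*k**2 + k + 3)/(3*k**3 + 10*k**2 + 32*k + 19); s_k = R·t_k = (3*k**2 + k + 3)*factorial(k + 3)/3**k.
Δs = (3*k**3 + 10*k**2 + 32*k + 19)*factorial(k + 3)/(3*3**k), as required.

s_k = 3^{- k} \left(3 k^{2} + k + 3\right) \left(k + 3\right)!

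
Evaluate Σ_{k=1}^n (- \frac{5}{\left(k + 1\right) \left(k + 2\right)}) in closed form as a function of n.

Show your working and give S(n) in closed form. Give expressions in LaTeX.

Compute t_(k+1)/t_k: get (k + 1)/(k + 3).
Normal form (A,B,C) = (k + 1, k + 3, 1).
Key eq: (k + 1)·f(k+1) = (k + 2)·f(k) + (1).
d = 1 from the (1,1,0) case.
Coefficient equations give f(k) = k.
Get s_k = R·t_k = -5*k/(k + 1) with R(k) = B(k−1)f(k)/C(k) = k*(k + 2).
Check: Δs_k = -5/(k**2 + 3*k + 2). ✓
Telescope: S(n) = s_(n+1) − s_(1) = 5*(-n - 1)/(n + 2) − (-5/2) = -5*n/(2*n + 4).

S(n) = - \frac{5 n}{2 n + 4}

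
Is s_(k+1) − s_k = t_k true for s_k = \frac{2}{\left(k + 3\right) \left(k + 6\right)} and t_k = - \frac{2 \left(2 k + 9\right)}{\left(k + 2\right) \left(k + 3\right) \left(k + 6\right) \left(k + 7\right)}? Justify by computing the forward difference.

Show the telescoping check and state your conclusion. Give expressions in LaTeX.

Invalid: residual \frac{2 \left(3 k + 16\right)}{k^{5} + 22 k^{4} + 185 k^{3} + 740 k^{2} + 1404 k + 1008} ≠ 0.

s_(k+1) = 2/((k + 4)*(k + 7))
s_(k+1) − s_k = 4*(-k - 5)/(k**4 + 20*k**3 + 145*k**2 + 450*k + 504)
(s_(k+1) − s_k) − t_k = 2*(3*k + 16)/(k**5 + 22*k**4 + 185*k**3 + 740*k**2 + 1404*k + 1008)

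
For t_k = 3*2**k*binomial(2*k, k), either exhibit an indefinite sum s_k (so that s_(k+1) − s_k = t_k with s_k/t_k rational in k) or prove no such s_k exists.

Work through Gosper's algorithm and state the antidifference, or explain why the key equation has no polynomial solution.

none — t_k is not Gosper-summable

Step 1: r(k) = 4*(2*k + 1)/(k + 1).
Normal form (A,B,C) = (8*k + 4, k + 1, 1).
Solve (8*k + 4)·f(k+1) − (k)·f(k) = 1.
Bound: deg f ≤ -1.
d = -1 < 0 ⇒ no nonzero polynomial f; not summable.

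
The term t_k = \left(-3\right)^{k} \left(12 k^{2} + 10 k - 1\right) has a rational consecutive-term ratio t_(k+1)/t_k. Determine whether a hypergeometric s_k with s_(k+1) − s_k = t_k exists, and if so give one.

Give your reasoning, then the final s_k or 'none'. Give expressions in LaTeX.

The ratio is 3*(-12*k**2 - 34*k - 21)/(12*k**2 + 10*k - 1).
So A=-3 and B=1, with C=k**2 + 5*k/6 - 1/12.
Need (-3)·f(k+1) − (1)·f(k) = k**2 + 5*k/6 - 1/12.
Degrees (0,0,2) ⇒ d ≤ 2.
Solve for f: f(k) = -(k - 1)*(3*k + 1)/12 (degree 2 ≤ 2).
Certificate R = B(k−1)f/C = -(k - 1)*(3*k + 1)/(12*k**2 + 10*k - 1) gives s_k = (-3)**k*(-3*k**2 + 2*k + 1).
Check: Δs_k = (-3)**k*(12*k**2 + 10*k - 1). ✓

s_k = \left(-3\right)^{k} \left(- 3 k^{2} + 2 k + 1\right)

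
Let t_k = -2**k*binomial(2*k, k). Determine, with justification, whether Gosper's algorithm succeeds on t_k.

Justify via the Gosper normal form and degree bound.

No. Not Gosper-summable.

t_(k+1)/t_k = 4*(2*k + 1)/(k + 1).
Factor: A=8*k + 4; B=k + 1; C=1.
Set up (8*k + 4)·f(k+1) − (k)·f(k) − (1) = 0.
From deg A=1, deg B=1, deg C=0: d=-1.
d = -1 < 0 ⇒ no nonzero polynomial f; not summable.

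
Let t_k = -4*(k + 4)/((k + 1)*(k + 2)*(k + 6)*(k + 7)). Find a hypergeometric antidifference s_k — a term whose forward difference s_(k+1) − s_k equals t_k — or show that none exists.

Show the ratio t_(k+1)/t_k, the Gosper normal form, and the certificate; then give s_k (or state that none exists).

s_k = k*(-k - 7)/(3*(k**2 + 7*k + 6))

Compute t_(k+1)/t_k: get (k + 1)*(k + 5)*(k + 6)/((k + 3)*(k + 4)*(k + 8)).
Gosper form: A/B · C(k+1)/C(k) with A=k + 1, B=k + 8, C=k**4 + 16*k**3 + 95*k**2 + 248*k + 240.
Set up (k + 1)·f(k+1) − (k + 7)·f(k) − (k**4 + 16*k**3 + 95*k**2 + 248*k + 240) = 0.
d = 6 from the (1,1,4) case.
A polynomial solution: f(k) = k*(k + 2)*(k + 3)*(k + 4)*(k + 5)*(k + 7)/12.
So s_k = (B(k−1)f/C)·t_k = (k*(k + 2)*(k + 7)**2/(12*(k + 4)))·t_k = k*(-k - 7)/(3*(k**2 + 7*k + 6)).
Δs = 4*(-k - 4)/(k**4 + 16*k**3 + 83*k**2 + 152*k + 84), as required.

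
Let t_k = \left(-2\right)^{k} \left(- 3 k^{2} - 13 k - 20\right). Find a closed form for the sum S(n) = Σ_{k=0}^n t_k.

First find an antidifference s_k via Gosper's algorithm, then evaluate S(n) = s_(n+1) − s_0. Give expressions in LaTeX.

S(n) = - 2 \left(-2\right)^{n} n^{2} - 10 \left(-2\right)^{n} n + 2 \left(-2\right)^{n + 3} - 4

t_(k+1)/t_k = 2*(-3*k**2 - 19*k - 36)/(3*k**2 + 13*k + 20).
So A=-2 and B=1, with C=k**2 + 13*k/3 + 20/3.
f must satisfy (-2)·f(k+1) − (1)·f(k) = k**2 + 13*k/3 + 20/3.
From deg A=0, deg B=0, deg C=2: d=2.
Match coefficients ⇒ f(k) = -(k**2 + 3*k + 4)/3.
Get s_k = R·t_k = (-2)**k*(k**2 + 3*k + 4) with R(k) = B(k−1)f(k)/C(k) = -(k**2 + 3*k + 4)/(3*k**2 + 13*k + 20).
s_(k+1) − s_k = (-2)**k*(-3*k**2 - 13*k - 20) = t_k.
s_(n+1) = (-2)**(n + 1)*(n**2 + 5*n + 8) and s_(0) = 4, so S(n) = -2*(-2)**n*n**2 - 10*(-2)**n*n + 2*(-2)**(n + 3) - 4.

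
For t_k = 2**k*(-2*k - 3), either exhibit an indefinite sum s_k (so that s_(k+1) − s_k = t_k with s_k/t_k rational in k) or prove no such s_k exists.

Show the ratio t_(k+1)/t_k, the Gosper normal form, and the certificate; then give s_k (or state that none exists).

s_k = 2**k*(1 - 2*k)

r(k) = 2*(2*k + 5)/(2*k + 3) after simplifying.
Take A(k)=2, B(k)=1, C(k)=k + 3/2.
Set up (2)·f(k+1) − (1)·f(k) − (k + 3/2) = 0.
From deg A=0, deg B=0, deg C=1: d=1.
Coefficient equations give f(k) = (2*k - 1)/2.
Then R = B(k−1)f/C = (2*k - 1)/(2*k + 3), so s_k = R(k)·t_k = 2**k*(1 - 2*k).
Verify: 2**k*(-2*k - 3) matches t_k.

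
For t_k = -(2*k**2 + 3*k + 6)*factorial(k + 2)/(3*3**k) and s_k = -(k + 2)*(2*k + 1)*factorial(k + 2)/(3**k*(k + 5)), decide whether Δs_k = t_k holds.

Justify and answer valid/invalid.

s_(k+1) = -(k + 3)*(2*k + 3)*factorial(k + 3)/(3*3**k*(k + 6))
s_(k+1) − s_k = -(2*k**4 + 19*k**3 + 60*k**2 + 111*k + 99)*factorial(k + 2)/(3*3**k*(k + 5)*(k + 6))
(s_(k+1) − s_k) − t_k = (2*k**3 + 13*k**2 + 15*k + 27)*factorial(k + 2)/(3**k*(k + 5)*(k + 6))

Invalid: residual (2*k**3 + 13*k**2 + 15*k + 27)*factorial(k + 2)/(3**k*(k + 5)*(k + 6)) ≠ 0.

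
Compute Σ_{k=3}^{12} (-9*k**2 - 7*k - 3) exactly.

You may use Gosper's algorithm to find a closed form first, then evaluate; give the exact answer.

Σ = -6360

The ratio is (9*k**2 + 25*k + 19)/(9*k**2 + 7*k + 3).
A = 1, B = 1, C = k**2 + 7*k/9 + 1/3.
Key eq: (1)·f(k+1) = (1)·f(k) + (k**2 + 7*k/9 + 1/3).
deg f ≤ 3 (via 0,0,2).
Coefficient equations give f(k) = k*(3*k**2 - k + 1)/9.
Then R = B(k−1)f/C = k*(3*k**2 - k + 1)/(9*k**2 + 7*k + 3), so s_k = R(k)·t_k = k*(-3*k**2 + k - 1).
Verify: -9*k**2 - 7*k - 3 matches t_k.
Sum = s_(13) − s_(3); s_(13) = -6435, s_(3) = -75 ⇒ -6360.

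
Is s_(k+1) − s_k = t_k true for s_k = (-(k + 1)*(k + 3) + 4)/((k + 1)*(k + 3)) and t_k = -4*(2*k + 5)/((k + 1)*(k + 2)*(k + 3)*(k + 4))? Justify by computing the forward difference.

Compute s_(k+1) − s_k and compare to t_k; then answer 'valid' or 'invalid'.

s_(k+1) = (-(k + 2)*(k + 4) + 4)/((k + 2)*(k + 4))
s_(k+1) − s_k = 4*(-2*k - 5)/(k**4 + 10*k**3 + 35*k**2 + 50*k + 24)
(s_(k+1) − s_k) − t_k = 0

valid (s_(k+1) − s_k reduces to t_k)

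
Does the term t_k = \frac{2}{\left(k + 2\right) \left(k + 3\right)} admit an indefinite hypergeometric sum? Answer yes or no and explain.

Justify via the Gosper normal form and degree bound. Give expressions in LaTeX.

Yes. s_k = \frac{k}{k + 2}.

t_(k+1)/t_k = (k + 2)/(k + 4).
Factor: A=k + 2; B=k + 4; C=1.
Need (k + 2)·f(k+1) − (k + 3)·f(k) = 1.
Bound: deg f ≤ 1.
Solving with deg f ≤ 1: f(k) = k/2.
Get s_k = R·t_k = k/(k + 2) with R(k) = B(k−1)f(k)/C(k) = k*(k + 3)/2.
Verify: 2/(k**2 + 5*k + 6) matches t_k.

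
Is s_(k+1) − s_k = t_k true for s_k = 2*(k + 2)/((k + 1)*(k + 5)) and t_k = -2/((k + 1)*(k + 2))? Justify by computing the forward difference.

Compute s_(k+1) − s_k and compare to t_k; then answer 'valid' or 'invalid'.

s_(k+1) = 2*(k + 3)/((k + 2)*(k + 6))
s_(k+1) − s_k = 2*(-k**2 - 5*k - 9)/(k**4 + 14*k**3 + 65*k**2 + 112*k + 60)
(s_(k+1) − s_k) − t_k = 6*(2*k + 7)/(k**4 + 14*k**3 + 65*k**2 + 112*k + 60)

Invalid: residual 6*(2*k + 7)/(k**4 + 14*k**3 + 65*k**2 + 112*k + 60) ≠ 0.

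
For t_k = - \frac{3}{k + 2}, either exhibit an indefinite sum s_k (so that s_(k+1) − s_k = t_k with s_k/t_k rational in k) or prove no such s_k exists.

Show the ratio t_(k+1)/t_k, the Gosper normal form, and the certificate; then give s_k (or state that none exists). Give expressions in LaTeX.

none — t_k is not Gosper-summable

Ratio r(k) = (k + 2)/(k + 3).
Take A(k)=k + 2, B(k)=k + 3, C(k)=1.
Set up (k + 2)·f(k+1) − (k + 2)·f(k) − (1) = 0.
Bound: deg f ≤ 0.
Put f(k) = c0: A·f(k+1) − B(k−1)·f(k) − C = -1; need -1 = 0 — inconsistent ⇒ no f, not summable.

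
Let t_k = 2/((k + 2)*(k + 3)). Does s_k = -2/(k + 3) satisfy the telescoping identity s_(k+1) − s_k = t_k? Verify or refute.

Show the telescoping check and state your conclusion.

s_(k+1) = -2/(k + 4)
s_(k+1) − s_k = 2/((k + 3)*(k + 4))
(s_(k+1) − s_k) − t_k = -4/(k**3 + 9*k**2 + 26*k + 24)

Invalid: residual -4/(k**3 + 9*k**2 + 26*k + 24) ≠ 0.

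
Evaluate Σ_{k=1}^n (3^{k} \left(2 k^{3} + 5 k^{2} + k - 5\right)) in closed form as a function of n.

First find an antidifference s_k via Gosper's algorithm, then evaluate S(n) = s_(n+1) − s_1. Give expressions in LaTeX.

t_(k+1)/t_k = 3*(2*k**3 + 11*k**2 + 17*k + 3)/(2*k**3 + 5*k**2 + k - 5).
Normal form (A,B,C) = (3, 1, k**3 + 5*k**2/2 + k/2 - 5/2).
Set up (3)·f(k+1) − (1)·f(k) − (k**3 + 5*k**2/2 + k/2 - 5/2) = 0.
d = 3 from the (0,0,3) case.
Solving with deg f ≤ 3: f(k) = (k - 2)*(k**2 + 2)/2.
Certificate R = B(k−1)f/C = (k - 2)*(k**2 + 2)/(2*k**3 + 5*k**2 + k - 5) gives s_k = 3**k*(k**3 - 2*k**2 + 2*k - 4).
Check: Δs_k = 3**k*(2*k**3 + 5*k**2 + k - 5). ✓
Σ_(k=1)^n t_k = s_(n+1) − s_(1) = (3**(n + 1)*(n**3 + n**2 + n - 3)) − (-9), i.e. 3*3**n*n**3 + 3*3**n*n**2 + 3*3**n*n - 9*3**n + 9.

S(n) = 3 \cdot 3^{n} n^{3} + 3 \cdot 3^{n} n^{2} + 3 \cdot 3^{n} n - 9 \cdot 3^{n} + 9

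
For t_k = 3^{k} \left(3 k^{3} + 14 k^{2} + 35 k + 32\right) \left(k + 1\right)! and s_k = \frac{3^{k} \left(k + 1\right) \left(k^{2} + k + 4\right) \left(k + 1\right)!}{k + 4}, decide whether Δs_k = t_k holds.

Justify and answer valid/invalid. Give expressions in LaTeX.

Invalid: residual - \frac{3^{k + 1} \left(3 k^{4} + 26 k^{3} + 90 k^{2} + 171 k + 124\right) \left(k + 1\right)!}{\left(k + 4\right) \left(k + 5\right)} ≠ 0.

s_(k+1) = 3**(k + 1)*(k + 2)*(k**2 + 3*k + 6)*factorial(k + 2)/(k + 5)
s_(k+1) − s_k = 3**k*(3*k**5 + 32*k**4 + 143*k**3 + 357*k**2 + 475*k + 268)*factorial(k + 1)/((k + 4)*(k + 5))
(s_(k+1) − s_k) − t_k = -3**(k + 1)*(3*k**4 + 26*k**3 + 90*k**2 + 171*k + 124)*factorial(k + 1)/((k + 4)*(k + 5))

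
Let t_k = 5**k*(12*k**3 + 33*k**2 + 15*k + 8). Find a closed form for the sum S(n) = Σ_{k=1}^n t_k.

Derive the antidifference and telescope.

S(n) = 15*5**n*n**3 + 30*5**n*n**2 + 15*5**n*n + 10*5**n - 10

r(k) = 5*(12*k**3 + 69*k**2 + 117*k + 68)/(12*k**3 + 33*k**2 + 15*k + 8) after simplifying.
Gosper form: A/B · C(k+1)/C(k) with A=5, B=1, C=k**3 + 11*k**2/4 + 5*k/4 + 2/3.
Solve (5)·f(k+1) − (1)·f(k) = k**3 + 11*k**2/4 + 5*k/4 + 2/3.
d = 3 from the (0,0,3) case.
A polynomial solution: f(k) = (3*k**3 - 3*k**2 + 2)/12.
R(k) = B(k−1)·f(k)/C(k) = (3*k**3 - 3*k**2 + 2)/(12*k**3 + 33*k**2 + 15*k + 8); s_k = R·t_k = 5**k*(3*k**3 - 3*k**2 + 2).
s_(k+1) − s_k = 5**k*(12*k**3 + 33*k**2 + 15*k + 8) = t_k.
Evaluate: s_(n+1) = 5**(n + 1)*(3*n**3 + 6*n**2 + 3*n + 2); subtract s_(1) = 10 ⇒ S(n) = 15*5**n*n**3 + 30*5**n*n**2 + 15*5**n*n + 10*5**n - 10.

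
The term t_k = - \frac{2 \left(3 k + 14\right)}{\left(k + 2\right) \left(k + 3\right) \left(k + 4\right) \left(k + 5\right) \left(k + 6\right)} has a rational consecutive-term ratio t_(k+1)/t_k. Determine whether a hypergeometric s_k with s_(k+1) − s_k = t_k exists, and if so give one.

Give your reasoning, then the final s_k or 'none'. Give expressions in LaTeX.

s_k = \frac{k \left(- k^{2} - 10 k - 31\right)}{15 \left(k^{3} + 10 k^{2} + 31 k + 30\right)}

t_(k+1)/t_k = (k + 2)*(3*k + 17)/((k + 7)*(3*k + 14)).
Gosper form: A/B · C(k+1)/C(k) with A=k + 2, B=k + 7, C=k + 14/3.
Need (k + 2)·f(k+1) − (k + 6)·f(k) = k + 14/3.
d = 4 from the (1,1,1) case.
Coefficient equations give f(k) = k*(k + 4)*(k**2 + 10*k + 31)/90.
Certificate R = B(k−1)f/C = k*(k + 4)*(k + 6)*(k**2 + 10*k + 31)/(30*(3*k + 14)) gives s_k = k*(-k**2 - 10*k - 31)/(15*(k**3 + 10*k**2 + 31*k + 30)).
Δs = 2*(-3*k - 14)/(k**5 + 20*k**4 + 155*k**3 + 580*k**2 + 1044*k + 720), as required.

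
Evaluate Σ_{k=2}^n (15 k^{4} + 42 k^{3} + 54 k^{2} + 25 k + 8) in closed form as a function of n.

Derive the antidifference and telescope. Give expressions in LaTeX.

r(k) = (15*k**4 + 102*k**3 + 270*k**2 + 319*k + 144)/(15*k**4 + 42*k**3 + 54*k**2 + 25*k + 8) after simplifying.
A = 1, B = 1, C = k**4 + 14*k**3/5 + 18*k**2/5 + 5*k/3 + 8/15.
Need (1)·f(k+1) − (1)·f(k) = k**4 + 14*k**3/5 + 18*k**2/5 + 5*k/3 + 8/15.
d = 5 from the (0,0,4) case.
Match coefficients ⇒ f(k) = k*(3*k**4 + 3*k**3 + 2*k**2 - 4*k + 4)/15.
Get s_k = R·t_k = k*(3*k**4 + 3*k**3 + 2*k**2 - 4*k + 4) with R(k) = B(k−1)f(k)/C(k) = k*(3*k**4 + 3*k**3 + 2*k**2 - 4*k + 4)/(15*k**4 + 42*k**3 + 54*k**2 + 25*k + 8).
Check: Δs_k = 15*k**4 + 42*k**3 + 54*k**2 + 25*k + 8. ✓
Telescope: S(n) = s_(n+1) − s_(2) = 3*n**5 + 18*n**4 + 44*n**3 + 50*n**2 + 29*n + 8 − (152) = 3*n**5 + 18*n**4 + 44*n**3 + 50*n**2 + 29*n - 144.

S(n) = 3 n^{5} + 18 n^{4} + 44 n^{3} + 50 n^{2} + 29 n - 144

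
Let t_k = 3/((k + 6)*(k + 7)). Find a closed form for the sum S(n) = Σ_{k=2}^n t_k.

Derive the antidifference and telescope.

S(n) = 3*(n - 1)/(8*(n + 7))

Ratio r(k) = (k + 6)/(k + 8).
Normal form (A,B,C) = (k + 6, k + 8, 1).
Key eq: (k + 6)·f(k+1) = (k + 7)·f(k) + (1).
deg f ≤ 1 (via 1,1,0).
Solve for f: f(k) = k/6 (degree 1 ≤ 1).
So s_k = (B(k−1)f/C)·t_k = (k*(k + 7)/6)·t_k = k/(2*(k + 6)).
s_(k+1) − s_k = 3/(k**2 + 13*k + 42) = t_k.
Σ_(k=2)^n t_k = s_(n+1) − s_(2) = ((n + 1)/(2*(n + 7))) − (1/8), i.e. 3*(n - 1)/(8*(n + 7)).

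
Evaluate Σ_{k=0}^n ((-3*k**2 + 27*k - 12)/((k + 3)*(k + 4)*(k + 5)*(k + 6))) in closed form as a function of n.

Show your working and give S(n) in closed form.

Ratio r(k) = -(k + 3)*(9*k - (k + 1)**2 + 5)/((k + 7)*(k**2 - 9*k + 4)).
Normal form (A,B,C) = (k + 3, k + 7, k**2 - 9*k + 4).
Solve (k + 3)·f(k+1) − (k + 6)·f(k) = k**2 - 9*k + 4.
From deg A=1, deg B=1, deg C=2: d=3.
Solving with deg f ≤ 3: f(k) = k*(k**2 - 33*k + 92)/45.
Certificate R = B(k−1)f/C = k*(k + 6)*(k**2 - 33*k + 92)/(45*(k**2 - 9*k + 4)) gives s_k = -k*(k**2 - 33*k + 92)/(15*(k + 3)*(k + 4)*(k + 5)).
Verify: 3*(-k**2 + 9*k - 4)/(k**4 + 18*k**3 + 119*k**2 + 342*k + 360) matches t_k.
Evaluate: s_(n+1) = (-n**3 + 30*n**2 - 29*n - 60)/(15*(n**3 + 15*n**2 + 74*n + 120)); subtract s_(0) = 0 ⇒ S(n) = (-n**3 + 30*n**2 - 29*n - 60)/(15*(n**3 + 15*n**2 + 74*n + 120)).

S(n) = (-n**3 + 30*n**2 - 29*n - 60)/(15*(n**3 + 15*n**2 + 74*n + 120))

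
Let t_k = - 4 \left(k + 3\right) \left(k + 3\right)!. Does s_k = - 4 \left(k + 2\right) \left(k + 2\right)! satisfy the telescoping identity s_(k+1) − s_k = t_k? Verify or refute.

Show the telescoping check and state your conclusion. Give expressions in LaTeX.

Invalid: residual 4 \left(k + 2\right) \left(k + 2\right)! ≠ 0.

s_(k+1) = -4*(k + 3)*factorial(k + 3)
s_(k+1) − s_k = -4*(k**2 + 5*k + 7)*factorial(k + 2)
(s_(k+1) − s_k) − t_k = 4*(k + 2)*factorial(k + 2)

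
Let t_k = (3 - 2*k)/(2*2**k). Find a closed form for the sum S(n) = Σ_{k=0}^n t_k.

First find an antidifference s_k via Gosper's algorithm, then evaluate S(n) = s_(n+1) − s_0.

S(n) = 1 + n/2**n + 1/(2*2**n)

The ratio is (2*k - 1)/(2*(2*k - 3)).
So A=1/2 and B=1, with C=k - 3/2.
Need (1/2)·f(k+1) − (1)·f(k) = k - 3/2.
d = 1 from the (0,0,1) case.
Solve for f: f(k) = 1 - 2*k (degree 1 ≤ 1).
So s_k = (B(k−1)f/C)·t_k = (-2*(2*k - 1)/(2*k - 3))·t_k = (2*k - 1)/2**k.
s_(k+1) − s_k = (3 - 2*k)/(2*2**k) = t_k.
Telescope: S(n) = s_(n+1) − s_(0) = 2**(-n - 1)*(2*n + 1) − (-1) = 1 + n/2**n + 1/(2*2**n).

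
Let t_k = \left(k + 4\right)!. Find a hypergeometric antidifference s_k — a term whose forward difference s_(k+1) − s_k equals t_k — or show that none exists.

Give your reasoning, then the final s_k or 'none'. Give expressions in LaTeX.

not Gosper-summable; s_k does not exist

t_(k+1)/t_k = k + 5.
Normal form (A,B,C) = (k + 5, 1, 1).
Solve (k + 5)·f(k+1) − (1)·f(k) = 1.
From deg A=1, deg B=0, deg C=0: d=-1.
Bound -1 < 0, so the key equation has no polynomial solution.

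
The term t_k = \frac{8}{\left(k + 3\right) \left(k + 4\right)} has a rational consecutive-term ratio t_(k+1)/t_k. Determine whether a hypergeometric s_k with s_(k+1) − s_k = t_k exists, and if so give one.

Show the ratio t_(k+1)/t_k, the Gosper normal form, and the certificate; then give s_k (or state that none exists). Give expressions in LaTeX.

s_k = \frac{8 k}{3 \left(k + 3\right)}

t_(k+1)/t_k = (k + 3)/(k + 5).
Factor: A=k + 3; B=k + 5; C=1.
Key eq: (k + 3)·f(k+1) = (k + 4)·f(k) + (1).
Degrees (1,1,0) ⇒ d ≤ 1.
Solve for f: f(k) = k/3 (degree 1 ≤ 1).
So s_k = (B(k−1)f/C)·t_k = (k*(k + 4)/3)·t_k = 8*k/(3*(k + 3)).
Δs = 8/(k**2 + 7*k + 12), as required.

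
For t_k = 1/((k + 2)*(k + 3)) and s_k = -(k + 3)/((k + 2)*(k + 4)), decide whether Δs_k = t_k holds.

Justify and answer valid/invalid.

s_(k+1) = (-k - 4)/((k + 3)*(k + 5))
s_(k+1) − s_k = (k**2 + 7*k + 13)/(k**4 + 14*k**3 + 71*k**2 + 154*k + 120)
(s_(k+1) − s_k) − t_k = (-2*k - 7)/(k**4 + 14*k**3 + 71*k**2 + 154*k + 120)

Invalid: residual (-2*k - 7)/(k**4 + 14*k**3 + 71*k**2 + 154*k + 120) ≠ 0.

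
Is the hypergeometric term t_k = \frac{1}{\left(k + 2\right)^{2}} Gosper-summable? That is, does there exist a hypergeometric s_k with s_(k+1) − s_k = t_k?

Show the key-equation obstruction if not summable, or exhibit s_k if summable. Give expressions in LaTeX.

No; the coefficient equations for f are inconsistent.

The ratio is (k + 2)**2/(k + 3)**2.
Take A(k)=k**2 + 4*k + 4, B(k)=k**2 + 6*k + 9, C(k)=1.
Solve (k**2 + 4*k + 4)·f(k+1) − (k**2 + 4*k + 4)·f(k) = 1.
d = 0 from the (2,2,0) case.
Put f(k) = c0: A·f(k+1) − B(k−1)·f(k) − C = -1; need -1 = 0 — inconsistent ⇒ no f, not summable.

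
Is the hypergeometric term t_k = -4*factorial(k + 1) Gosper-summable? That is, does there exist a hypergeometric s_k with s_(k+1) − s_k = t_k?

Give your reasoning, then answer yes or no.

Compute t_(k+1)/t_k: get k + 2.
Gosper form: A/B · C(k+1)/C(k) with A=k + 2, B=1, C=1.
Key eq: (k + 2)·f(k+1) = (1)·f(k) + (1).
Bound: deg f ≤ -1.
d = -1 < 0 ⇒ no nonzero polynomial f; not summable.

No — t_k has no hypergeometric antidifference.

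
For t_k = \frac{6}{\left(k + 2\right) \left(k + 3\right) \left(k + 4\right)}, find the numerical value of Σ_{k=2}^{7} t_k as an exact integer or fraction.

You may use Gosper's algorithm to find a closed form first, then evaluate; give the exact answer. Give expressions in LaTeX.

Σ = 27/220

The ratio is (k + 2)/(k + 5).
Normal form (A,B,C) = (k + 2, k + 5, 1).
Need (k + 2)·f(k+1) − (k + 4)·f(k) = 1.
Degrees (1,1,0) ⇒ d ≤ 2.
Match coefficients ⇒ f(k) = k*(k + 5)/12.
Then R = B(k−1)f/C = k*(k + 4)*(k + 5)/12, so s_k = R(k)·t_k = k*(k + 5)/(2*(k + 2)*(k + 3)).
Δs = 6/(k**3 + 9*k**2 + 26*k + 24), as required.
Σ_(k=2)^(7) t_k = s_(8) − s_(2) = 26/55 − (7/20) = 27/220.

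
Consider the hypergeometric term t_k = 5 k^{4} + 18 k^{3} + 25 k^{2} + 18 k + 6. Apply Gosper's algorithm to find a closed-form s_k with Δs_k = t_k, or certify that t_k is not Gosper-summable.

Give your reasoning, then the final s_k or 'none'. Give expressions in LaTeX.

r(k) = (5*k**4 + 38*k**3 + 109*k**2 + 142*k + 72)/(5*k**4 + 18*k**3 + 25*k**2 + 18*k + 6) after simplifying.
Take A(k)=1, B(k)=1, C(k)=k**4 + 18*k**3/5 + 5*k**2 + 18*k/5 + 6/5.
Set up (1)·f(k+1) − (1)·f(k) − (k**4 + 18*k**3/5 + 5*k**2 + 18*k/5 + 6/5) = 0.
d = 5 from the (0,0,4) case.
Solving with deg f ≤ 5: f(k) = k*(k + 1)*(k**3 + k**2 + 1)/5.
So s_k = (B(k−1)f/C)·t_k = (k*(k**3 + k**2 + 1)/(5*k**3 + 13*k**2 + 12*k + 6))·t_k = k*(k**4 + 2*k**3 + k**2 + k + 1).
Verify: 5*k**4 + 18*k**3 + 25*k**2 + 18*k + 6 matches t_k.

s_k = k \left(k^{4} + 2 k^{3} + k^{2} + k + 1\right)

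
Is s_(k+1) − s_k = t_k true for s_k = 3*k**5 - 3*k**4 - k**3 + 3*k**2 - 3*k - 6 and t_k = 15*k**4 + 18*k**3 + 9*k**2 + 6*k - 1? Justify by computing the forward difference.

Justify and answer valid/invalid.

s_(k+1) = 3*k**5 + 12*k**4 + 17*k**3 + 12*k**2 + 3*k - 7
s_(k+1) − s_k = 15*k**4 + 18*k**3 + 9*k**2 + 6*k - 1
(s_(k+1) − s_k) − t_k = 0

valid; difference matches t_k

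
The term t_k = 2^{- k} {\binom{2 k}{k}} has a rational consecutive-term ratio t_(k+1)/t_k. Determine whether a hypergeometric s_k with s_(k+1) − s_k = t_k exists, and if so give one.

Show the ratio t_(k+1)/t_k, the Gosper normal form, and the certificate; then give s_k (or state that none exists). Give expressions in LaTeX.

no hypergeometric antidifference exists

The ratio is (2*k + 1)/(k + 1).
Take A(k)=2*k + 1, B(k)=k + 1, C(k)=1.
Need (2*k + 1)·f(k+1) − (k)·f(k) = 1.
Bound: deg f ≤ -1.
Negative degree bound (-1): no f exists, t_k not Gosper-summable.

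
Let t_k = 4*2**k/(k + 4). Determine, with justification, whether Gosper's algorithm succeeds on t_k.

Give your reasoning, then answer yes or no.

t_(k+1)/t_k = 2*(k + 4)/(k + 5).
Take A(k)=2*k + 8, B(k)=k + 5, C(k)=1.
f must satisfy (2*k + 8)·f(k+1) − (k + 4)·f(k) = 1.
deg f ≤ -1 (via 1,1,0).
deg f ≤ -1 is impossible — no certificate.

No; the degree bound rules out any f.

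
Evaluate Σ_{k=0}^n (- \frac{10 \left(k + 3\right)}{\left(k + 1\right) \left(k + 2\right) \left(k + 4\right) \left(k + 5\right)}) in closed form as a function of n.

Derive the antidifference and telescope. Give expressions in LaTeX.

Step 1: r(k) = (k + 1)*(k + 4)**2/((k + 3)**2*(k + 6)).
Factor: A=k + 1; B=k + 6; C=k**2 + 6*k + 9.
Set up (k + 1)·f(k+1) − (k + 5)·f(k) − (k**2 + 6*k + 9) = 0.
deg f ≤ 4 (via 1,1,2).
Solve for f: f(k) = k*(k + 2)*(k + 3)*(k + 5)/8 (degree 4 ≤ 4).
Then R = B(k−1)f/C = k*(k + 2)*(k + 5)**2/(8*(k + 3)), so s_k = R(k)·t_k = 5*k*(-k - 5)/(4*(k**2 + 5*k + 4)).
Δs = 10*(-k - 3)/(k**4 + 12*k**3 + 49*k**2 + 78*k + 40), as required.
Σ_(k=0)^n t_k = s_(n+1) − s_(0) = (5*(-n**2 - 7*n - 6)/(4*(n**2 + 7*n + 10))) − (0), i.e. 5*(-n**2 - 7*n - 6)/(4*(n**2 + 7*n + 10)).

S(n) = \frac{5 \left(- n^{2} - 7 n - 6\right)}{4 \left(n^{2} + 7 n + 10\right)}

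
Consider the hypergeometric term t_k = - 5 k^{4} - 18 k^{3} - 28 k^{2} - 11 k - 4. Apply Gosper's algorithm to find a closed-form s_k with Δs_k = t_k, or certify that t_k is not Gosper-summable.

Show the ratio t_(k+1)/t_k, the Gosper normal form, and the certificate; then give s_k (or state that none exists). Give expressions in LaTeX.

Compute t_(k+1)/t_k: get (5*k**4 + 38*k**3 + 112*k**2 + 141*k + 66)/(5*k**4 + 18*k**3 + 28*k**2 + 11*k + 4).
Factor: A=1; B=1; C=k**4 + 18*k**3/5 + 28*k**2/5 + 11*k/5 + 4/5.
f must satisfy (1)·f(k+1) − (1)·f(k) = k**4 + 18*k**3/5 + 28*k**2/5 + 11*k/5 + 4/5.
From deg A=0, deg B=0, deg C=4: d=5.
Coefficient equations give f(k) = k*(k**4 + 2*k**3 + 2*k**2 - 4*k + 3)/5.
Get s_k = R·t_k = k*(-k**4 - 2*k**3 - 2*k**2 + 4*k - 3) with R(k) = B(k−1)f(k)/C(k) = k*(k**4 + 2*k**3 + 2*k**2 - 4*k + 3)/(5*k**4 + 18*k**3 + 28*k**2 + 11*k + 4).
Verify: -5*k**4 - 18*k**3 - 28*k**2 - 11*k - 4 matches t_k.

s_k = k \left(- k^{4} - 2 k^{3} - 2 k^{2} + 4 k - 3\right)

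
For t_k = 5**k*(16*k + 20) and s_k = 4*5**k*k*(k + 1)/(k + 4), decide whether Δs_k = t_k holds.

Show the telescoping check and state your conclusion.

Invalid: residual 48*5**k*(-k**2 - 5*k - 5)/(k**2 + 9*k + 20) ≠ 0.

s_(k+1) = 20*5**k*(k + 1)*(k + 2)/(k + 5)
s_(k+1) − s_k = 4*5**k*(k + 1)*(-k*(k + 5) + 5*(k + 2)*(k + 4))/((k + 4)*(k + 5))
(s_(k+1) − s_k) − t_k = 48*5**k*(-k**2 - 5*k - 5)/(k**2 + 9*k + 20)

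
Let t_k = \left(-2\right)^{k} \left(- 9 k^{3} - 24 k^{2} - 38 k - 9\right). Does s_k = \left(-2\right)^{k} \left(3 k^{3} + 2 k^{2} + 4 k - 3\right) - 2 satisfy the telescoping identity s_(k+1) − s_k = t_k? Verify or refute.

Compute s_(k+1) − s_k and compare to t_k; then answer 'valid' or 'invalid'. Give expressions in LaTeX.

s_(k+1) = -2*(-2)**k*(4*k + 3*(k + 1)**3 + 2*(k + 1)**2 + 1) - 2
s_(k+1) − s_k = (-2)**k*(-9*k**3 - 24*k**2 - 38*k - 9)
(s_(k+1) − s_k) − t_k = 0

valid; difference matches t_k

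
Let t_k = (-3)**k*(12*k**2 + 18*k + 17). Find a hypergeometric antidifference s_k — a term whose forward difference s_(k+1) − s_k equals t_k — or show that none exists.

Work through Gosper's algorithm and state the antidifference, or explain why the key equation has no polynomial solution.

The ratio is 3*(-12*k**2 - 42*k - 47)/(12*k**2 + 18*k + 17).
Normal form (A,B,C) = (-3, 1, k**2 + 3*k/2 + 17/12).
Key eq: (-3)·f(k+1) = (1)·f(k) + (k**2 + 3*k/2 + 17/12).
deg f ≤ 2 (via 0,0,2).
Coefficient equations give f(k) = -(3*k**2 + 2)/12.
Get s_k = R·t_k = (-3)**k*(-3*k**2 - 2) with R(k) = B(k−1)f(k)/C(k) = -(3*k**2 + 2)/(12*k**2 + 18*k + 17).
Δs = (-3)**k*(12*k**2 + 18*k + 17), as required.

s_k = (-3)**k*(-3*k**2 - 2)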